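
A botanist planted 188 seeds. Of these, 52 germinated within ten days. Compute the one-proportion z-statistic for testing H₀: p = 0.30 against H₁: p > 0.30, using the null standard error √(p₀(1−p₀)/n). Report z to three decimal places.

Sample proportion p̂ = 52/188 = 0.27660.
Null standard error: √(0.30·0.70/188) = √0.001117021 = 0.033422.
z = (p̂ − p₀)/SE = (0.27660 − 0.30)/0.033422 = -0.700.

z = -0.700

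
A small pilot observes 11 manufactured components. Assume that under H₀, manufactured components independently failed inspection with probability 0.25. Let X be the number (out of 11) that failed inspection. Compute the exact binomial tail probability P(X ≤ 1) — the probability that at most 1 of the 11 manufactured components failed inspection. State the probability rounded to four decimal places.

X is binomial with n = 11 and p = 0.25.
P(X ≤ 1) = C(11,0)·0.25^0·0.75^11 + C(11,1)·0.25^1·0.75^10.
= 0.042235 + 0.154862 = 0.1971.

P = 0.1971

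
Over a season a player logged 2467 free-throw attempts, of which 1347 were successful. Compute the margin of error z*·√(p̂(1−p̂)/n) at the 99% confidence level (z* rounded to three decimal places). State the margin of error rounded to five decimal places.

ME = 0.02582

With x = 1347 successes in n = 2467, p̂ = 0.54601.
SE(p̂) = √(0.54601·0.45399/2467) = 0.010024.
z* = 2.576 at the 99% level.
So ME = 0.02582.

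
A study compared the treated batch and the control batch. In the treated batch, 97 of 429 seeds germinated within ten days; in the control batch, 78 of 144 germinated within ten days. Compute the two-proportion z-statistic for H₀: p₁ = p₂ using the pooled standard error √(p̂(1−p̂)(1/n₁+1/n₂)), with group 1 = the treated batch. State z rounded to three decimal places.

Sample proportions: p̂₁ = 97/429 = 0.22611 and p̂₂ = 78/144 = 0.54167.
Pooling: p̂ = 175/573 = 0.30541.
SE = √[p̂(1−p̂)(1/n₁+1/n₂)] = √[0.30541·0.69459·(1/429+1/144)] ≈ 0.044358.
z = -0.31556/0.044358 = -7.114.

z = -7.114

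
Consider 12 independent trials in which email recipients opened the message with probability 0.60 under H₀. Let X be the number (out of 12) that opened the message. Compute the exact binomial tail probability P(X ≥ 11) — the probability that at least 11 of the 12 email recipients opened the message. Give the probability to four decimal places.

X is binomial with n = 12 and p = 0.60.
P(X ≥ 11) = C(12,11)·0.60^11·0.40^1 + C(12,12)·0.60^12·0.40^0.
= 0.017414 + 0.002177 = 0.0196.

P = 0.0196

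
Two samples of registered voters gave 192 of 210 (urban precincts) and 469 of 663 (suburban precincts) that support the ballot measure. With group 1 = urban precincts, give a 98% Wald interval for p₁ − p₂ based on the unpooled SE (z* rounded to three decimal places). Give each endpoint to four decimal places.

p̂₁ = 192/210 = 0.91429, p̂₂ = 469/663 = 0.70739; p̂₁ − p̂₂ = 0.20690.
Unpooled SE = √(p̂₁(1−p̂₁)/n₁ + p̂₂(1−p̂₂)/n₂) = √(0.000373178 + 0.000312201) = 0.026180.
z* = 2.326 at the 98% level. Margin = 2.326·0.026180 = 0.06089.
CI: 0.20690 ± 0.06089 = (0.1460, 0.2678).

(0.1460, 0.2678)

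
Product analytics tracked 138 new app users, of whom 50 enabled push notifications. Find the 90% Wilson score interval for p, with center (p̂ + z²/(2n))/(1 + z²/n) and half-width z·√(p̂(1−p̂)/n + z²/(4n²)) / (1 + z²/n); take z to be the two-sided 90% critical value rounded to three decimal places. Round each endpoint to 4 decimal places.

p̂ = 50/138 = 0.36232; z = 1.645, so z² = 2.706025.
1 + z²/n = 1.019609.
Adjusted center: (0.36232 + z²/(2n))/1.019609 = 0.36497.
Radicand: p̂(1−p̂)/n + z²/(4n²) = 0.001674231 + 0.000035523 = 0.001709754.
Half-width = z·√(radicand)/denom = 1.645·0.041349/1.019609 = 0.06671.
So the interval runs from 0.2983 to 0.4317.

(0.2983, 0.4317)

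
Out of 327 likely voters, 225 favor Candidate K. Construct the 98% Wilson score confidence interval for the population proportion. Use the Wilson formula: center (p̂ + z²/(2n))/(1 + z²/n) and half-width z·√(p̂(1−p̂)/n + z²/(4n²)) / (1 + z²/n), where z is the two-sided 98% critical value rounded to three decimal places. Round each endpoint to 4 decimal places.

p̂ = 225/327 = 0.68807; z = 2.326, so z² = 5.410276.
Denominator 1 + z²/n = 1 + 5.410276/327 = 1.016545.
Adjusted center: (0.68807 + z²/(2n))/1.016545 = 0.68501.
Radicand: p̂(1−p̂)/n + z²/(4n²) = 0.000656356 + 0.000012649 = 0.000669005.
Half-width = 2.326·√0.000669005/1.016545 = 0.05918.
Interval: 0.68501 ± 0.05918 → (0.6258, 0.7442).

(0.6258, 0.7442)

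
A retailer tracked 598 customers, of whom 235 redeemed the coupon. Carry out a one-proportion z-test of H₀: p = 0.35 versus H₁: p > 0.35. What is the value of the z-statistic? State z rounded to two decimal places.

z = 2.20

p̂ = 235/598 = 0.39298.
Under H₀, SE = √(p₀(1−p₀)/n) = √(0.35·0.65/598) = √0.000380435 = 0.019505.
z = (p̂ − p₀)/SE = (0.39298 − 0.35)/0.019505 = 2.20.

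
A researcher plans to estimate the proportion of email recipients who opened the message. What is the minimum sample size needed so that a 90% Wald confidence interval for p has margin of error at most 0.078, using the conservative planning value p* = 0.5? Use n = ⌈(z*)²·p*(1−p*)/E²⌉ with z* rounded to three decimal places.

n = 112

z* = 1.645 at the 90% level.
p*(1−p*) = 0.50·0.50 = 0.2500.
Required n before rounding: 2.706025 × 0.2500 / 0.078² = 111.194.
⌈111.194⌉ = 112.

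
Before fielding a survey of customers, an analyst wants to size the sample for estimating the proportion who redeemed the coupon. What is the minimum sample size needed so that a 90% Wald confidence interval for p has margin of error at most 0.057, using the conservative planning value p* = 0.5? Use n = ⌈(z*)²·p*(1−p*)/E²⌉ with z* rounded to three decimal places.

n = 209

For 90% confidence, z* = 1.645.
p*(1−p*) = 0.2500.
Required n before rounding: 2.706025 × 0.2500 / 0.057² = 208.220.
Rounding up, n = 209.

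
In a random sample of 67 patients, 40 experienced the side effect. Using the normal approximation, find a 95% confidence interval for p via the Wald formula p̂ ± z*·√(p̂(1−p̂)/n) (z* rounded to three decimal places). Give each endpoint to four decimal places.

The sample proportion is 40/67 = 0.59701.
SE(p̂) = √(0.59701·0.40299/67) = 0.059924.
z* = 1.960 at the 95% level.
Margin of error: 1.960 × 0.059924 = 0.11745.
Interval: 0.59701 ± 0.11745 → (0.4796, 0.7145).

(0.4796, 0.7145)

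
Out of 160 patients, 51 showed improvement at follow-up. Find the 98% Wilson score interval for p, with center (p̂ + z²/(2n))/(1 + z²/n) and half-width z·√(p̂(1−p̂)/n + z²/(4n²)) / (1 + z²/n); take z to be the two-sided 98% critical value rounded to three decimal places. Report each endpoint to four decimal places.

(0.2402, 0.4092)

Here p̂ = 51/160 = 0.31875 and z = 2.326 (z² = 5.410276).
Denominator 1 + z²/n = 1 + 5.410276/160 = 1.033814.
Center = (0.31875 + 0.016907)/1.033814 = 0.32468.
Radicand: p̂(1−p̂)/n + z²/(4n²) = 0.001357178 + 0.000052835 = 0.001410013.
Half-width = 2.326·√0.001410013/1.033814 = 0.08448.
Interval: 0.32468 ± 0.08448 → (0.2402, 0.4092).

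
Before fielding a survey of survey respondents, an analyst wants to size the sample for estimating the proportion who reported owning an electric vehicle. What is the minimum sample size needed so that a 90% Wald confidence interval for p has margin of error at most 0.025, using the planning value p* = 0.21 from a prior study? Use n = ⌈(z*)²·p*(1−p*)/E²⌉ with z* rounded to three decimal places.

n = 719

z* = 1.645 at the 90% level.
p*(1−p*) = 0.1659.
(z*)²·p*(1−p*)/E² = 2.706025·0.1659/0.000625 = 718.287.
Rounding up, n = 719.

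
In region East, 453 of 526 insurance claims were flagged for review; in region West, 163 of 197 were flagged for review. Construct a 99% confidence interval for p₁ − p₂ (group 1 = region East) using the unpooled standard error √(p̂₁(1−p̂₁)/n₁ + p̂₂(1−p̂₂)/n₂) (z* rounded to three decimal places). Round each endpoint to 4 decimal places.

p̂₁ = 0.86122, p̂₂ = 0.82741, so the observed difference is 0.03381.
SE = √(0.000227229 + 0.000724883) = √0.000952112 = 0.030856.
For 99% confidence, z* = 2.576. Margin of error = 0.07949.
Interval: 0.03381 ± 0.07949 → (-0.0457, 0.1133).

(-0.0457, 0.1133)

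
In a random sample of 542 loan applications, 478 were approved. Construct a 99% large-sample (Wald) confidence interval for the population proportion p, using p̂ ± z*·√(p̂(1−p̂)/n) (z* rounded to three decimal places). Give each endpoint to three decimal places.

With x = 478 successes in n = 542, p̂ = 0.88192.
Standard error of p̂: √(0.104138/542) = √0.000192137 = 0.013861.
The 99% critical value is z* = 2.576.
Margin of error: 2.576 × 0.013861 = 0.03571.
CI: 0.88192 ± 0.03571 = (0.846, 0.918).

(0.846, 0.918)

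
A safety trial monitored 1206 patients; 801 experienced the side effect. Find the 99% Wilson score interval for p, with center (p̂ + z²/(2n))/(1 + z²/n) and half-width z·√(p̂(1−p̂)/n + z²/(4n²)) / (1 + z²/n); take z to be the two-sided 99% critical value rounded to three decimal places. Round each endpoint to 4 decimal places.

(0.6283, 0.6982)

Here p̂ = 801/1206 = 0.66418 and z = 2.576 (z² = 6.635776).
1 + z²/n = 1.005502.
Adjusted center: (0.66418 + z²/(2n))/1.005502 = 0.66328.
Radicand: p̂(1−p̂)/n + z²/(4n²) = 0.000184946 + 0.000001141 = 0.000186087.
Half-width = 2.576·√0.000186087/1.005502 = 0.03495.
Interval: 0.66328 ± 0.03495 → (0.6283, 0.6982).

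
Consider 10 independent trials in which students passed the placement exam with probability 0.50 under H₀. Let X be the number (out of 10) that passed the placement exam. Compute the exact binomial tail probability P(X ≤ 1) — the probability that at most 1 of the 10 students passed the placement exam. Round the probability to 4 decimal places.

P = 0.0107

X is binomial with n = 10 and p = 0.50.
P(X ≤ 1) = C(10,0)·0.50^0·0.50^10 + C(10,1)·0.50^1·0.50^9.
= 0.000977 + 0.009766 = 0.0107.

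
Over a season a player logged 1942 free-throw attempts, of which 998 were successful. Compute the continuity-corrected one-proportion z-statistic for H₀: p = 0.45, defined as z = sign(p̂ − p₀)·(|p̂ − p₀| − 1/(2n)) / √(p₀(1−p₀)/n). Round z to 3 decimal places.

z = 5.638

p̂ = 998/1942 = 0.51390. p̂ − p₀ = 0.063903.
1/(2n) = 0.000257.
Corrected numerator: |0.063903| − 0.000257 = 0.063646.
SE₀ = √(0.45·0.55/1942) = 0.011289.
z = (+)0.063646/0.011289 = 5.638.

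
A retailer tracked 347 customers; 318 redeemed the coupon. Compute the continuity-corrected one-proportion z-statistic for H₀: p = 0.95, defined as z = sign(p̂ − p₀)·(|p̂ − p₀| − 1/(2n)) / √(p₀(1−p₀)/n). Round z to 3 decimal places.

z = -2.746

The sample proportion is 318/347 = 0.91643. p̂ − p₀ = -0.033573.
Continuity correction 1/(2n) = 1/694 = 0.001441.
Corrected numerator: |-0.033573| − 0.001441 = 0.032132.
SE₀ = √(0.95·0.05/347) = 0.011700.
z = (−)0.032132/0.011700 = -2.746.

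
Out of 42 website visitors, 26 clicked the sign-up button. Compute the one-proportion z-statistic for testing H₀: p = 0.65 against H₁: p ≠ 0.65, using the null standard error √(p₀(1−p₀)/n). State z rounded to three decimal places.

The sample proportion is 26/42 = 0.61905.
SE₀ = √(0.65·0.35/42) = 0.073598.
Test statistic: z = -0.03095/0.073598 = -0.421.

z = -0.421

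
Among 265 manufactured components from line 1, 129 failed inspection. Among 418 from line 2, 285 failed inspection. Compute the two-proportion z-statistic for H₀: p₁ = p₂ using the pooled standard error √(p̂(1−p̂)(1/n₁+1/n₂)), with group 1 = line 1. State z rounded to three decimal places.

z = -5.083

Sample proportions: p̂₁ = 129/265 = 0.48679 and p̂₂ = 285/418 = 0.68182.
Pooling: p̂ = 414/683 = 0.60615.
SE = √[p̂(1−p̂)(1/n₁+1/n₂)] = √[0.60615·0.39385·(1/265+1/418)] ≈ 0.038367.
z = -0.19503/0.038367 = -5.083.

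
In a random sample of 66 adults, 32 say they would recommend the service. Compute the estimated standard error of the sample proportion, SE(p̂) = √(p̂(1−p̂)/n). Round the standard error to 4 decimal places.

SE = 0.0615

The sample proportion is 32/66 = 0.48485.
p̂(1−p̂) = 0.249770.
SE = √(0.249770/66) = 0.0615.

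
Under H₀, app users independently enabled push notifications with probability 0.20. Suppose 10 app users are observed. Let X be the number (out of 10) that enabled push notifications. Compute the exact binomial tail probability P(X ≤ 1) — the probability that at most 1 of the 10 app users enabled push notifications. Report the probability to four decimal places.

X ~ Binomial(n=10, p=0.20).
P(X ≤ 1) = C(10,0)·0.20^0·0.80^10 + C(10,1)·0.20^1·0.80^9.
= 0.107374 + 0.268435 = 0.3758.

P = 0.3758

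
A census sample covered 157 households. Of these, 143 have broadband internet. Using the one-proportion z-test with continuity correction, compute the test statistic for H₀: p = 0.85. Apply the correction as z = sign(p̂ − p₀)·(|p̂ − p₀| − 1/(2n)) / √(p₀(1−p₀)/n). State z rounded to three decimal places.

z = 2.023

p̂ = 143/157 = 0.91083. p̂ − p₀ = 0.060828.
1/(2n) = 0.003185.
Corrected numerator: |0.060828| − 0.003185 = 0.057643.
Under H₀, SE = √(p₀(1−p₀)/n) = √(0.85·0.15/157) = √0.000812102 = 0.028497.
z = +0.057643/0.028497 = 2.023.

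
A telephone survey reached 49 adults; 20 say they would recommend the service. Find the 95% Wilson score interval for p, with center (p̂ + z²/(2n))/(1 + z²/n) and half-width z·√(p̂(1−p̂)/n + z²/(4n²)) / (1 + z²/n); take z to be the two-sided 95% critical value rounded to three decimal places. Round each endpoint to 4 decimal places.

(0.2822, 0.5475)

p̂ = 20/49 = 0.40816; z = 1.960, so z² = 3.841600.
Denominator 1 + z²/n = 1 + 3.841600/49 = 1.078400.
Center = (0.40816 + 0.039200)/1.078400 = 0.41484.
Radicand: p̂(1−p̂)/n + z²/(4n²) = 0.004929919 + 0.000400000 = 0.005329919.
Half-width = 1.960·√0.005329919/1.078400 = 0.13269.
So the interval runs from 0.2822 to 0.5475.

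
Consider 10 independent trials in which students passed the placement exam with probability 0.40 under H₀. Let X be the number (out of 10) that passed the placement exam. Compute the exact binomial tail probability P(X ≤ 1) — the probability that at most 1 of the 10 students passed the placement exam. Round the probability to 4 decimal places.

P = 0.0464

X ~ Binomial(n=10, p=0.40).
P(X ≤ 1) = C(10,0)·0.40^0·0.60^10 + C(10,1)·0.40^1·0.60^9.
= 0.006047 + 0.040311 = 0.0464.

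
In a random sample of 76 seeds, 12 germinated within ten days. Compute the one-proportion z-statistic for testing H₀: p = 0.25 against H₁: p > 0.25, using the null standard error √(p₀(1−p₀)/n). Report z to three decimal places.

With x = 12 successes in n = 76, p̂ = 0.15789.
SE₀ = √(0.25·0.75/76) = 0.049670.
z = (p̂ − p₀)/SE = (0.15789 − 0.25)/0.049670 = -1.854.

z = -1.854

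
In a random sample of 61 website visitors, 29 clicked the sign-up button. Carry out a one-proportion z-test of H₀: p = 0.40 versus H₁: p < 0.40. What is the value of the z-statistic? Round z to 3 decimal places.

z = 1.202

The sample proportion is 29/61 = 0.47541.
SE₀ = √(0.40·0.60/61) = 0.062725.
Test statistic: z = 0.07541/0.062725 = 1.202.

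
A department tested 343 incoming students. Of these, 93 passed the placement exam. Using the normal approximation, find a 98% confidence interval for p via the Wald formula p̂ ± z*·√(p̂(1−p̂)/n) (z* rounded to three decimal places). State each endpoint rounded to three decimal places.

(0.215, 0.327)

With x = 93 successes in n = 343, p̂ = 0.27114.
SE(p̂) = √(0.27114·0.72886/343) = 0.024003.
z* = 2.326 at the 98% level.
Margin = 2.326·0.024003 = 0.05583.
So the interval runs from 0.215 to 0.327.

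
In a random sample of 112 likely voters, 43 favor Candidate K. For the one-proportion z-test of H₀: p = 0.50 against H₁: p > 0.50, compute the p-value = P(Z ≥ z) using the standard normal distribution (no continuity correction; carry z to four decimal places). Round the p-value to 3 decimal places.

With x = 43 successes in n = 112, p̂ = 0.38393.
Under H₀, SE = √(p₀(1−p₀)/n) = √(0.50·0.50/112) = √0.002232143 = 0.047246.
Test statistic (full precision, shown to 4 dp): z = (43/112 − 0.50)/SE₀ ≈ -2.4568.
p-value = P(Z ≥ z) with z = -2.4568 → 0.993.

p-value = 0.993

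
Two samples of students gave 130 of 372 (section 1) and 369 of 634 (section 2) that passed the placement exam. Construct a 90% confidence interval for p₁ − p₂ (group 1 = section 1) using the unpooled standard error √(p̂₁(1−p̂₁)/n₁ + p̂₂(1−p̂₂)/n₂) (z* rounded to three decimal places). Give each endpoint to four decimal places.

p̂₁ = 0.34946, p̂₂ = 0.58202, so the observed difference is -0.23256.
Unpooled SE = √(p̂₁(1−p̂₁)/n₁ + p̂₂(1−p̂₂)/n₂) = √(0.000611125 + 0.000383711) = 0.031541.
z* = 1.645 at the 90% level. Margin = 1.645·0.031541 = 0.05188.
CI: -0.23256 ± 0.05188 = (-0.2844, -0.1807).

(-0.2844, -0.1807)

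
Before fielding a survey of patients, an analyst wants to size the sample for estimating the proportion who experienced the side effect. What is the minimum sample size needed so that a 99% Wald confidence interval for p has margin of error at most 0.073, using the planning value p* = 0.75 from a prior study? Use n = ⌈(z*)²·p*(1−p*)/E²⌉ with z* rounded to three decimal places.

n = 234

The 99% critical value is z* = 2.576.
p*(1−p*) = 0.75·0.25 = 0.1875.
(z*)²·p*(1−p*)/E² = 6.635776·0.1875/0.005329 = 233.479.
⌈233.479⌉ = 234.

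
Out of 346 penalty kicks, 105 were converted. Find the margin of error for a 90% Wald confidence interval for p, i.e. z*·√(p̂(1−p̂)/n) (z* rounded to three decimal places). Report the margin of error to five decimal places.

Sample proportion p̂ = 105/346 = 0.30347.
Standard error of p̂: √(0.211375/346) = √0.000610911 = 0.024717.
z* = 1.645 at the 90% level.
So ME = 0.04066.

ME = 0.04066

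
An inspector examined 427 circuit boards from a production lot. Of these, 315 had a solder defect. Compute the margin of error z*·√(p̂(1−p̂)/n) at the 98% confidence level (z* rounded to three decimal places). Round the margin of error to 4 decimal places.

ME = 0.0495

Sample proportion p̂ = 315/427 = 0.73770.
SE(p̂) = √(0.73770·0.26230/427) = 0.021287.
For 98% confidence, z* = 2.326.
Margin of error = z*·SE = 2.326 × 0.021287 = 0.0495.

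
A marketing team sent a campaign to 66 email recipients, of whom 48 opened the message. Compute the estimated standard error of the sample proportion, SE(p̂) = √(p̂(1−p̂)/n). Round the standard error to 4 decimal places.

SE = 0.0548

Sample proportion p̂ = 48/66 = 0.72727.
p̂(1−p̂) = 0.198348.
Dividing by n and taking the root: √0.003005273 = 0.0548.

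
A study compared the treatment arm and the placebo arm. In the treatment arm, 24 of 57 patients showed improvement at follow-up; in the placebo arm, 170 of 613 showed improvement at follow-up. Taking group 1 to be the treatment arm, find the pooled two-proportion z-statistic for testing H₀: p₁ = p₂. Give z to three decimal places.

p̂₁ = 24/57 = 0.42105, p̂₂ = 170/613 = 0.27732.
Pooled p̂ = (24+170)/(57+613) = 194/670 = 0.28955.
SE = √[p̂(1−p̂)(1/n₁+1/n₂)] = √[0.28955·0.71045·(1/57+1/613)] ≈ 0.062806.
z = (p̂₁ − p̂₂)/SE = (0.42105 − 0.27732)/0.062806 = 0.14373/0.062806 = 2.288.

z = 2.288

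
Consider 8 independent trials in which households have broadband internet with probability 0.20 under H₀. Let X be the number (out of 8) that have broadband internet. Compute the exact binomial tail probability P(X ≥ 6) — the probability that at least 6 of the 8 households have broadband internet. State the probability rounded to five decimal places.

X ~ Binomial(n=8, p=0.20).
P(X ≥ 6) = C(8,6)·0.20^6·0.80^2 + C(8,7)·0.20^7·0.80^1 + C(8,8)·0.20^8·0.80^0.
= 0.001147 + 0.000082 + 0.000003 = 0.00123.

P = 0.00123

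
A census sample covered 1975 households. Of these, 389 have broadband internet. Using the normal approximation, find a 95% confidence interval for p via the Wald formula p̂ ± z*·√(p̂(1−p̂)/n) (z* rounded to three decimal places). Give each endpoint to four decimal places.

(0.1794, 0.2145)

Sample proportion p̂ = 389/1975 = 0.19696.
SE(p̂) = √(0.19696·0.80304/1975) = 0.008949.
z* = 1.960 at the 95% level.
Margin = 1.960·0.008949 = 0.01754.
So the interval runs from 0.1794 to 0.2145.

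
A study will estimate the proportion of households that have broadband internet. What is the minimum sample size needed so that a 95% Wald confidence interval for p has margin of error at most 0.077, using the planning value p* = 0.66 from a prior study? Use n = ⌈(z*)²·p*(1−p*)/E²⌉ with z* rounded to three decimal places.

n = 146

For 95% confidence, z* = 1.960.
p*(1−p*) = 0.2244.
(z*)²·p*(1−p*)/E² = 3.841600·0.2244/0.005929 = 145.396.
Rounding up, n = 146.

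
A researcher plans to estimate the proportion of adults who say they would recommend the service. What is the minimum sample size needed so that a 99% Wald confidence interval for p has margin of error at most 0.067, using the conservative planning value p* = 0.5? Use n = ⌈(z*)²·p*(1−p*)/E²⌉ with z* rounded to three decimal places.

n = 370

For 99% confidence, z* = 2.576.
p*(1−p*) = 0.2500.
(z*)²·p*(1−p*)/E² = 6.635776·0.2500/0.004489 = 369.558.
⌈369.558⌉ = 370.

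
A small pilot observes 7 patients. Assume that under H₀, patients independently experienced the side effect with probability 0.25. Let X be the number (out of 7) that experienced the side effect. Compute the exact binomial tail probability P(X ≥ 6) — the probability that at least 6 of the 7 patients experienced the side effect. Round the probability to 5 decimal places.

P = 0.00134

X is binomial with n = 7 and p = 0.25.
P(X ≥ 6) = C(7,6)·0.25^6·0.75^1 + C(7,7)·0.25^7·0.75^0.
= 0.001282 + 0.000061 = 0.00134.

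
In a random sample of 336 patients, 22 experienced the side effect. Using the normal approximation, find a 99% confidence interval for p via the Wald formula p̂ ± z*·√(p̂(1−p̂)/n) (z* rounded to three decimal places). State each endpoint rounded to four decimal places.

Sample proportion p̂ = 22/336 = 0.06548.
SE = √(p̂(1−p̂)/n) = √(0.061189/336) = 0.013495.
For 99% confidence, z* = 2.576.
Margin of error: 2.576 × 0.013495 = 0.03476.
CI: 0.06548 ± 0.03476 = (0.0307, 0.1002).

(0.0307, 0.1002)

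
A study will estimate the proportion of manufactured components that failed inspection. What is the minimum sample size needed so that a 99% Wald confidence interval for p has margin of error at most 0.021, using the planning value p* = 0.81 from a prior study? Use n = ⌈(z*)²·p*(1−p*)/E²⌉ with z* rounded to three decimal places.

For 99% confidence, z* = 2.576.
p*(1−p*) = 0.1539.
(z*)²·p*(1−p*)/E² = 6.635776·0.1539/0.000441 = 2315.750.
⌈2315.750⌉ = 2316.

n = 2316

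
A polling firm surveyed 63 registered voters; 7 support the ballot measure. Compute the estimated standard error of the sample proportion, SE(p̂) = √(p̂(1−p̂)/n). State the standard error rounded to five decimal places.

The sample proportion is 7/63 = 0.11111.
p̂(1−p̂) = 0.098765.
Dividing by n and taking the root: √0.001567698 = 0.03959.

SE = 0.03959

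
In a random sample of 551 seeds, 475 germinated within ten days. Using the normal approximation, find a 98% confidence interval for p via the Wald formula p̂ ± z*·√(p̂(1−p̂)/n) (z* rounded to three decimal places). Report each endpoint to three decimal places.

(0.828, 0.896)

p̂ = 475/551 = 0.86207.
SE = √(p̂(1−p̂)/n) = √(0.118906/551) = 0.014690.
The 98% critical value is z* = 2.326.
Margin of error: 2.326 × 0.014690 = 0.03417.
CI: 0.86207 ± 0.03417 = (0.828, 0.896).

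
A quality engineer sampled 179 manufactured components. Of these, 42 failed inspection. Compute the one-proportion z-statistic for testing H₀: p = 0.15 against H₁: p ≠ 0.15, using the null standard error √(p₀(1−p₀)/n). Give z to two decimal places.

The sample proportion is 42/179 = 0.23464.
SE₀ = √(0.15·0.85/179) = 0.026689.
z = (p̂ − p₀)/SE = (0.23464 − 0.15)/0.026689 = 3.17.

z = 3.17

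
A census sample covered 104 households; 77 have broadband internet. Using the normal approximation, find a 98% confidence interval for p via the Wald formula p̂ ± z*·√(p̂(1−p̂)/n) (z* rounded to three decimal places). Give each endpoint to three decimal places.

p̂ = 77/104 = 0.74038.
SE = √(p̂(1−p̂)/n) = √(0.192215/104) = 0.042991.
The 98% critical value is z* = 2.326.
Margin of error: 2.326 × 0.042991 = 0.10000.
Interval: 0.74038 ± 0.10000 → (0.640, 0.840).

(0.640, 0.840)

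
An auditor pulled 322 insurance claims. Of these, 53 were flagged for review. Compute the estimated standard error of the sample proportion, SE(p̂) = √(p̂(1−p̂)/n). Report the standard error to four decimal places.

SE = 0.0207

p̂ = 53/322 = 0.16460.
p̂(1−p̂) = 0.16460·0.83540 = 0.137507.
SE = √(0.137507/322) = 0.0207.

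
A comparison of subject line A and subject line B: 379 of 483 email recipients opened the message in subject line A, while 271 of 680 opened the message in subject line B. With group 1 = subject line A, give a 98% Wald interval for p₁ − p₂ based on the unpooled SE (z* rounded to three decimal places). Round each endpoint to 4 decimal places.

(0.3245, 0.4478)

p̂₁ = 379/483 = 0.78468, p̂₂ = 271/680 = 0.39853; p̂₁ − p̂₂ = 0.38615.
SE = √(0.000349809 + 0.000352505) = √0.000702314 = 0.026501.
The 98% critical value is z* = 2.326. Margin = 2.326·0.026501 = 0.06164.
So the interval runs from 0.3245 to 0.4478.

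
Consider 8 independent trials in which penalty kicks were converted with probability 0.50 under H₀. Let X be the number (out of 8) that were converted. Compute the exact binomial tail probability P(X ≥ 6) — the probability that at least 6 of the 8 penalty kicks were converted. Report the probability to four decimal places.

X is binomial with n = 8 and p = 0.50.
P(X ≥ 6) = C(8,6)·0.50^6·0.50^2 + C(8,7)·0.50^7·0.50^1 + C(8,8)·0.50^8·0.50^0.
= 0.109375 + 0.031250 + 0.003906 = 0.1445.

P = 0.1445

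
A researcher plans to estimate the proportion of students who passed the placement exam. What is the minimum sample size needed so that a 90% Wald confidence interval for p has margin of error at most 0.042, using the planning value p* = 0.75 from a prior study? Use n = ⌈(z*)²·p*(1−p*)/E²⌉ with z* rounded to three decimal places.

For 90% confidence, z* = 1.645.
p*(1−p*) = 0.75·0.25 = 0.1875.
Required n before rounding: 2.706025 × 0.1875 / 0.042² = 287.630.
⌈287.630⌉ = 288.

n = 288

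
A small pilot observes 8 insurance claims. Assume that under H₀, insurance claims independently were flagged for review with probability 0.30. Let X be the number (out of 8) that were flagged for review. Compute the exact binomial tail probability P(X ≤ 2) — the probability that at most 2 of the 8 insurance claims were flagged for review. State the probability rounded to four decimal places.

X ~ Binomial(n=8, p=0.30).
P(X ≤ 2) = C(8,0)·0.30^0·0.70^8 + C(8,1)·0.30^1·0.70^7 + C(8,2)·0.30^2·0.70^6.
= 0.057648 + 0.197650 + 0.296475 = 0.5518.

P = 0.5518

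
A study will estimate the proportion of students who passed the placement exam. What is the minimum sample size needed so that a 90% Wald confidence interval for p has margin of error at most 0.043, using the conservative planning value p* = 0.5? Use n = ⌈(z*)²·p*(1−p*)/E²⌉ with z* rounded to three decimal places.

n = 366

For 90% confidence, z* = 1.645.
p*(1−p*) = 0.50·0.50 = 0.2500.
Required n before rounding: 2.706025 × 0.2500 / 0.043² = 365.877.
Rounding up, n = 366.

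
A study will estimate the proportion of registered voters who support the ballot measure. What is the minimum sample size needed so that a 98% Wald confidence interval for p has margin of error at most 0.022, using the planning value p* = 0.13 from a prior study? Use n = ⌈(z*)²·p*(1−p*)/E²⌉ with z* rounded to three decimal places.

n = 1265

The 98% critical value is z* = 2.326.
p*(1−p*) = 0.1131.
Required n before rounding: 5.410276 × 0.1131 / 0.022² = 1264.261.
⌈1264.261⌉ = 1265.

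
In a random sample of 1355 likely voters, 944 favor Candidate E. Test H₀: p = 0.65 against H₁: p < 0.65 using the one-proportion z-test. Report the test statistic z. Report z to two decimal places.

Sample proportion p̂ = 944/1355 = 0.69668.
Under H₀, SE = √(p₀(1−p₀)/n) = √(0.65·0.35/1355) = √0.000167897 = 0.012957.
z = (p̂ − p₀)/SE = (0.69668 − 0.65)/0.012957 = 3.60.

z = 3.60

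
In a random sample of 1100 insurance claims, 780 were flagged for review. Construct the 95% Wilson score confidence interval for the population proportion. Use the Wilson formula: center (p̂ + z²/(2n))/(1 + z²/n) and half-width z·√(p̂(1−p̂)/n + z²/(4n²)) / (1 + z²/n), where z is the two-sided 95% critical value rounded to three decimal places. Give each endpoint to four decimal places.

(0.6816, 0.7352)

p̂ = 780/1100 = 0.70909; z = 1.960, so z² = 3.841600.
1 + z²/n = 1.003492.
Adjusted center: (0.70909 + z²/(2n))/1.003492 = 0.70836.
Radicand: p̂(1−p̂)/n + z²/(4n²) = 0.000187528 + 0.000000794 = 0.000188322.
Half-width = z·√(radicand)/denom = 1.960·0.013723/1.003492 = 0.02680.
CI: 0.70836 ± 0.02680 = (0.6816, 0.7352).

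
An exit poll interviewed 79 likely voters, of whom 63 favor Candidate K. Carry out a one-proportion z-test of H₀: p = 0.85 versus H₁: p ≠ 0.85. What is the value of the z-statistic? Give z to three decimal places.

z = -1.308

The sample proportion is 63/79 = 0.79747.
SE₀ = √(0.85·0.15/79) = 0.040174.
z = (0.79747 − 0.85)/0.040174 = -0.05253/0.040174 = -1.308.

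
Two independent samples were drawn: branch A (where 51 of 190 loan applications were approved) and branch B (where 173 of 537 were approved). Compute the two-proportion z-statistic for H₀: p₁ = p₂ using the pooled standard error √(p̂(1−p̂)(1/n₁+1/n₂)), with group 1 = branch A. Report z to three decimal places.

z = -1.379

Sample proportions: p̂₁ = 51/190 = 0.26842 and p̂₂ = 173/537 = 0.32216.
Pooling: p̂ = 224/727 = 0.30812.
Pooled SE = √[0.2131804·0.00712536] ≈ 0.038974.
z = -0.05374/0.038974 = -1.379.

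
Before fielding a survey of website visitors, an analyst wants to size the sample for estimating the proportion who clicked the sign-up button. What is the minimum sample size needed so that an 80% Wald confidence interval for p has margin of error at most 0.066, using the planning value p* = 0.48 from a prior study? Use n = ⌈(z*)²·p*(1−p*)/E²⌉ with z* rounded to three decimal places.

n = 95

The 80% critical value is z* = 1.282.
p*(1−p*) = 0.2496.
(z*)²·p*(1−p*)/E² = 1.643524·0.2496/0.004356 = 94.174.
Rounding up, n = 95.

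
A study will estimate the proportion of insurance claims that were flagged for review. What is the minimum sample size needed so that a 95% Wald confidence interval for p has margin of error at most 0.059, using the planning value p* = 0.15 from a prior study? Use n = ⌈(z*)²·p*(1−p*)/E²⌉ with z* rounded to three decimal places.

n = 141

For 95% confidence, z* = 1.960.
p*(1−p*) = 0.15·0.85 = 0.1275.
(z*)²·p*(1−p*)/E² = 3.841600·0.1275/0.003481 = 140.708.
Rounding up, n = 141.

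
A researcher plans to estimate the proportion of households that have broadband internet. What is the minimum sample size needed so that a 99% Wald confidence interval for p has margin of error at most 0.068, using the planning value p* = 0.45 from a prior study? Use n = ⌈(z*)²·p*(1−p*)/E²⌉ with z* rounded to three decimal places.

For 99% confidence, z* = 2.576.
p*(1−p*) = 0.2475.
Required n before rounding: 6.635776 × 0.2475 / 0.068² = 355.180.
⌈355.180⌉ = 356.

n = 356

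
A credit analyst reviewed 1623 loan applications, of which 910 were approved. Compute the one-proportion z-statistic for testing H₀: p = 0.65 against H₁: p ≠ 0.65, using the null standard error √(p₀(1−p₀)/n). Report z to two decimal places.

z = -7.54

p̂ = 910/1623 = 0.56069.
Null standard error: √(0.65·0.35/1623) = √0.000140173 = 0.011839.
Test statistic: z = -0.08931/0.011839 = -7.54.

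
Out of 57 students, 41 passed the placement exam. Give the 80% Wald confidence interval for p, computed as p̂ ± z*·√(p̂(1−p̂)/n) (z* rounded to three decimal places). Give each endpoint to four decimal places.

p̂ = 41/57 = 0.71930.
SE(p̂) = √(0.71930·0.28070/57) = 0.059517.
For 80% confidence, z* = 1.282.
Margin of error: 1.282 × 0.059517 = 0.07630.
Interval: 0.71930 ± 0.07630 → (0.6430, 0.7956).

(0.6430, 0.7956)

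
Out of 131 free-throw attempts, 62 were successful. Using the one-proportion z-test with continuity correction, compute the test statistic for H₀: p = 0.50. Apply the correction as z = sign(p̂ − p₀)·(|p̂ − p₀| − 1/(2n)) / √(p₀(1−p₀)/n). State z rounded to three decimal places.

With x = 62 successes in n = 131, p̂ = 0.47328. p̂ − p₀ = -0.026718.
Continuity correction 1/(2n) = 1/262 = 0.003817.
Corrected numerator: |-0.026718| − 0.003817 = 0.022901.
Null standard error: √(0.50·0.50/131) = √0.001908397 = 0.043685.
z = −0.022901/0.043685 = -0.524.

z = -0.524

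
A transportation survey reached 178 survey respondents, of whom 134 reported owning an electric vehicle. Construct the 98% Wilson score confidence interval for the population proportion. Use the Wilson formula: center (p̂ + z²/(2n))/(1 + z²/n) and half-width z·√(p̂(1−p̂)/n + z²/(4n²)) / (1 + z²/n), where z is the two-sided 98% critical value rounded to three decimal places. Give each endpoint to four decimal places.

(0.6709, 0.8198)

Here p̂ = 134/178 = 0.75281 and z = 2.326 (z² = 5.410276).
Denominator 1 + z²/n = 1 + 5.410276/178 = 1.030395.
Center = (0.75281 + 0.015197)/1.030395 = 0.74535.
Radicand: p̂(1−p̂)/n + z²/(4n²) = 0.001045436 + 0.000042689 = 0.001088125.
Half-width = 2.326·√0.001088125/1.030395 = 0.07446.
CI: 0.74535 ± 0.07446 = (0.6709, 0.8198).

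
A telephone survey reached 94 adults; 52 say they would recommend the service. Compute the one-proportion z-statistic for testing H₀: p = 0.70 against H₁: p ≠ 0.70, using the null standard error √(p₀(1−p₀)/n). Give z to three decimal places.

p̂ = 52/94 = 0.55319.
Null standard error: √(0.70·0.30/94) = √0.002234043 = 0.047266.
Test statistic: z = -0.14681/0.047266 = -3.106.

z = -3.106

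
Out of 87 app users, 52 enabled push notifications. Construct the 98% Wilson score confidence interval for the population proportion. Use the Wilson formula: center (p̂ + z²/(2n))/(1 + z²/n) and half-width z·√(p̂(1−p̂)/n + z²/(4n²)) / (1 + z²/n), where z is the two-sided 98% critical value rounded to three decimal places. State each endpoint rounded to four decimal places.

(0.4732, 0.7108)

p̂ = 52/87 = 0.59770; z = 2.326, so z² = 5.410276.
Denominator 1 + z²/n = 1 + 5.410276/87 = 1.062187.
Center = (0.59770 + 0.031094)/1.062187 = 0.59198.
Radicand: p̂(1−p̂)/n + z²/(4n²) = 0.002763845 + 0.000178699 = 0.002942544.
Half-width = z·√(radicand)/denom = 2.326·0.054245/1.062187 = 0.11879.
CI: 0.59198 ± 0.11879 = (0.4732, 0.7108).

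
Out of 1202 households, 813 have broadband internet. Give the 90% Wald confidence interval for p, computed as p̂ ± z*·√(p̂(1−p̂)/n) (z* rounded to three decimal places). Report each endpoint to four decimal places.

p̂ = 813/1202 = 0.67637.
SE = √(p̂(1−p̂)/n) = √(0.218893/1202) = 0.013495.
For 90% confidence, z* = 1.645.
Margin of error: 1.645 × 0.013495 = 0.02220.
So the interval runs from 0.6542 to 0.6986.

(0.6542, 0.6986)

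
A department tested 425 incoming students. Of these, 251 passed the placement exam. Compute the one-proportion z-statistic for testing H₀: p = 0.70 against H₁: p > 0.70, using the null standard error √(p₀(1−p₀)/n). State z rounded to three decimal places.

Sample proportion p̂ = 251/425 = 0.59059.
Under H₀, SE = √(p₀(1−p₀)/n) = √(0.70·0.30/425) = √0.000494118 = 0.022229.
z = (0.59059 − 0.70)/0.022229 = -0.10941/0.022229 = -4.922.

z = -4.922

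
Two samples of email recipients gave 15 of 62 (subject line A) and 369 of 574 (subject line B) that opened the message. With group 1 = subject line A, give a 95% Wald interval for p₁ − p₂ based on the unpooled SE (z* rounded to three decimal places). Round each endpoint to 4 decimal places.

(-0.5145, -0.2873)

p̂₁ = 15/62 = 0.24194, p̂₂ = 369/574 = 0.64286; p̂₁ − p̂₂ = -0.40092.
SE = √(0.002958108 + 0.000399986) = √0.003358094 = 0.057949.
For 95% confidence, z* = 1.960. Margin = 1.960·0.057949 = 0.11358.
Interval: -0.40092 ± 0.11358 → (-0.5145, -0.2873).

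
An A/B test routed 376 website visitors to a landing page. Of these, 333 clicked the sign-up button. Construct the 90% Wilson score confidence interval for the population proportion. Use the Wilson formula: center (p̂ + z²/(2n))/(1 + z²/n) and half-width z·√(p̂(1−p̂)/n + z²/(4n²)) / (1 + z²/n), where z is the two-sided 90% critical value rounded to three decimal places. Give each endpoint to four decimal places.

(0.8558, 0.9099)

p̂ = 333/376 = 0.88564; z = 1.645, so z² = 2.706025.
Denominator 1 + z²/n = 1 + 2.706025/376 = 1.007197.
Center = (0.88564 + 0.003598)/1.007197 = 0.88288.
Radicand: p̂(1−p̂)/n + z²/(4n²) = 0.000269370 + 0.000004785 = 0.000274155.
Half-width = z·√(radicand)/denom = 1.645·0.016558/1.007197 = 0.02704.
So the interval runs from 0.8558 to 0.9099.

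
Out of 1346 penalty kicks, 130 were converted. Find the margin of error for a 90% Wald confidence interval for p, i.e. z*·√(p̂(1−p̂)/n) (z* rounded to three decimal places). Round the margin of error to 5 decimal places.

The sample proportion is 130/1346 = 0.09658.
Standard error of p̂: √(0.087254/1346) = √0.000064825 = 0.008051.
z* = 1.645 at the 90% level.
ME = 1.645·0.008051 = 0.01324.

ME = 0.01324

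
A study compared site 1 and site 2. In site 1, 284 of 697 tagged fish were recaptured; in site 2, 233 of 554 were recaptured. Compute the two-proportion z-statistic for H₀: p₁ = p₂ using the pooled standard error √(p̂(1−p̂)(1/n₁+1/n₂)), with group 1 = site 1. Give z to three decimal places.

p̂₁ = 284/697 = 0.40746, p̂₂ = 233/554 = 0.42058.
Pooling: p̂ = 517/1251 = 0.41327.
SE = √[p̂(1−p̂)(1/n₁+1/n₂)] = √[0.41327·0.58673·(1/697+1/554)] ≈ 0.028028.
z = (p̂₁ − p̂₂)/SE = (0.40746 − 0.42058)/0.028028 = -0.01312/0.028028 = -0.468.

z = -0.468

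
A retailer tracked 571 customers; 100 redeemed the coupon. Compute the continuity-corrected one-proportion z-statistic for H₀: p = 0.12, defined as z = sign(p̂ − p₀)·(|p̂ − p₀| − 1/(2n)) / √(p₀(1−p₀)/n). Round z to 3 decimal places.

z = 3.990

p̂ = 100/571 = 0.17513. p̂ − p₀ = 0.055131.
Continuity correction 1/(2n) = 1/1142 = 0.000876.
Corrected numerator: |0.055131| − 0.000876 = 0.054255.
Null standard error: √(0.12·0.88/571) = √0.000184939 = 0.013599.
z = +0.054255/0.013599 = 3.990.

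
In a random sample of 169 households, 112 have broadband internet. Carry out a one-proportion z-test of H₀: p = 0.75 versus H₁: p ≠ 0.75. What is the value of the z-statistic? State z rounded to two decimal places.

p̂ = 112/169 = 0.66272.
Under H₀, SE = √(p₀(1−p₀)/n) = √(0.75·0.25/169) = √0.001109467 = 0.033309.
z = (0.66272 − 0.75)/0.033309 = -0.08728/0.033309 = -2.62.

z = -2.62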